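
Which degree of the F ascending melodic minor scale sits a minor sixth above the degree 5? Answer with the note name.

Ab

The scale is F G A♭ B♭ C D E.
The degree 5 is C; a minor sixth above that is A♭ — scale degree 3.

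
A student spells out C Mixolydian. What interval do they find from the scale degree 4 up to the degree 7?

perfect fourth

The scale runs C D E F G A Bb.
The scale degree 4 is F and the scale degree 7 is Bb.
F up to Bb spans 4 letter names and 5 semitones — a perfect fourth.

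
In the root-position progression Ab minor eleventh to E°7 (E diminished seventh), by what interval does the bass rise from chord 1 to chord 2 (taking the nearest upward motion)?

The roots are Ab and E.
5 letter names make it a fifth; at 8 semitones (a half step wider than perfect) the quality is augmented.

A5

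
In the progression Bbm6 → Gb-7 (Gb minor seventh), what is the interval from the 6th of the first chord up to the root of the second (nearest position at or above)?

diminished octave

Bbm6 has G as its 6th, and Gb-7 (Gb minor seventh) has Gb as its root.
8 letter names make it an octave; at 11 semitones (a half step narrower than perfect) the quality is diminished.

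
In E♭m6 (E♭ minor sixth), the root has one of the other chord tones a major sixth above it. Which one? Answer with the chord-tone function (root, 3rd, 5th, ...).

E♭ minor sixth: E♭ G♭ B♭ C.
The root is E♭. A major sixth above E♭ is C.
C is the chord's 6th.

6th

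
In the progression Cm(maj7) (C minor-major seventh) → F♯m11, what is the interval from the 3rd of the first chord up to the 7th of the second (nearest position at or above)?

Cm(maj7) (C minor-major seventh) has E♭ as its 3rd, and F♯m11 has E as its 7th.
From E♭ to E: 1 semitone over a unison = augmented.

A1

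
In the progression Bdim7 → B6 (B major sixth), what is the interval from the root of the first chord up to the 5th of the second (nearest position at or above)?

perfect fifth

The root of Bdim7 is B; the 5th of B6 (B major sixth) is F#.
B up to F# spans 5 letter names and 7 semitones — a perfect fifth.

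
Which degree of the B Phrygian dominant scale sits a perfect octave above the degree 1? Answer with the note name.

The scale is B C D# E F# G A.
The degree 1 is B; a perfect octave above that is B — scale degree 1.

B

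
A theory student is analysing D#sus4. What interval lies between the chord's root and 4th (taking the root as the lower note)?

D# sus4: D# G# A#.
That puts D# below G#.
Counting 4 letters and 5 half steps from D# gives a perfect fourth.

perfect fourth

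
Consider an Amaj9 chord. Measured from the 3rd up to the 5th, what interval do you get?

minor 3rd

A major ninth: A, C♯, E, G♯, B.
3rd = C♯; 5th = E.
From C♯ to E: 3 semitones over a third = minor.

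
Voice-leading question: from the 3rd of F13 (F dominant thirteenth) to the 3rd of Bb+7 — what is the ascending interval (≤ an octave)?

P4

F13 (F dominant thirteenth) has A as its 3rd, and Bb+7 has D as its 3rd.
A up to D spans 4 letter names and 5 semitones — a perfect fourth.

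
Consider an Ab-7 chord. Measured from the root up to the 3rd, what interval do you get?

m3

Spelling the chord: Ab Cb Eb Gb.
The root is Ab and the 3rd is Cb.
Ab up to Cb is 3 semitones, a half step narrower than a major third, so the interval is minor.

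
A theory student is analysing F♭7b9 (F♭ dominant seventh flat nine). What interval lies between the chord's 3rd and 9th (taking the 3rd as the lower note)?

d7

F♭7b9 is spelled F♭-A♭-C♭-E𝄫-G𝄫.
3rd = A♭; 9th = G𝄫.
A♭ up to G𝄫 is 9 semitones, a whole step narrower than a major seventh, so the interval is diminished.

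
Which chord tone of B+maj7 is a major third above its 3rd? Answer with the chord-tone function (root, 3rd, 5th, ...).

B+maj7 (B augmented major seventh) is spelled B-D#-F##-A#.
The 3rd is D#. A major third above D# is F##.
F## is the chord's 5th.

5th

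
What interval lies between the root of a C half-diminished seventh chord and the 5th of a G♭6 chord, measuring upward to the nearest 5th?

m2

The root of C half-diminished seventh is C; the 5th of G♭6 is D♭.
2 letter names make it a second; at 1 semitone (a half step narrower than major) the quality is minor.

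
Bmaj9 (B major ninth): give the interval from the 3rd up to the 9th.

minor 7th

Bmaj9 (B major ninth): B, D#, F#, A#, C#.
So we need the interval from D# up to C#.
From D# to C#: 10 semitones over a seventh = minor.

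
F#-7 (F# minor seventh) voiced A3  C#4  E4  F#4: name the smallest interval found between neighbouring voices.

Adjacent intervals: A3→C#4 = major third; C#4→E4 = minor third; E4→F#4 = major second.
The smallest is E4 to F#4, a major second (2 semitones).

major second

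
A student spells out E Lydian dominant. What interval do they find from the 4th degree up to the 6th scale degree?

minor third

The scale runs E F# G# A# B C# D.
4th degree = A#; degree 6 = C#.
3 letter names make it a third; at 3 semitones (a half step narrower than major) the quality is minor.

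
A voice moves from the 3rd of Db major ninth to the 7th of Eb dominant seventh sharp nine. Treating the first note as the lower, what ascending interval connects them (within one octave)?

minor sixth

Db major ninth has F as its 3rd, and Eb dominant seventh sharp nine has Db as its 7th.
F up to Db is 8 semitones, a half step narrower than a major sixth, so the interval is minor.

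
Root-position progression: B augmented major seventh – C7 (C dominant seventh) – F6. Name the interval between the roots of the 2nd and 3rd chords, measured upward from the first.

The roots are C and F.
C up to F spans 4 letter names and 5 semitones — a perfect fourth.

perfect 4th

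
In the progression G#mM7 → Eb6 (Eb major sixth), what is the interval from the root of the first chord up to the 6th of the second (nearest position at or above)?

d4

G#mM7 has G# as its root, and Eb6 (Eb major sixth) has C as its 6th.
G# up to C is 4 semitones, a half step narrower than a perfect fourth, so the interval is diminished.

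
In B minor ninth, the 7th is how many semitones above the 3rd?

The chord tones of B minor ninth are B, D, F#, A, C#.
D to A is a perfect fifth: 7 semitones.

7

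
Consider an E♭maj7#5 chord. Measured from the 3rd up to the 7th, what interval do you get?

E♭+maj7 is spelled E♭-G-B-D.
That puts G below D.
Counting 5 letters and 7 half steps from G gives a perfect fifth.

P5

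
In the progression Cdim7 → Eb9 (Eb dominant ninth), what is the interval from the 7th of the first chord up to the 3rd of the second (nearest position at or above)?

The 7th of Cdim7 is Bbb; the 3rd of Eb9 (Eb dominant ninth) is G.
6 letter names make it a sixth; at 10 semitones (a half step wider than major) the quality is augmented.

augmented sixth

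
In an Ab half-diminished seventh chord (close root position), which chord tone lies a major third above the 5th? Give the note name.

Abm7b5 (Ab half-diminished seventh): Ab Cb Ebb Gb.
The 5th is Ebb. A major third above Ebb is Gb.
Gb is the chord's 7th.

Gb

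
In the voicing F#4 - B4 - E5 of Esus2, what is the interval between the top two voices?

Those voices are B4 and E5.
B up to E spans 4 letter names and 5 semitones — a perfect fourth.

perfect fourth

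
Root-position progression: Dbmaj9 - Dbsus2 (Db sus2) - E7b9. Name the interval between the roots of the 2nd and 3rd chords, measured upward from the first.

A2

The roots are Db and E.
2 letter names make it a second; at 3 semitones (a half step wider than major) the quality is augmented.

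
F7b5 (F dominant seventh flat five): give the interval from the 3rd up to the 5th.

diminished third

The chord tones of F dominant seventh flat five are F–A–C♭–E♭.
So we need the interval from A up to C♭.
From A to C♭: 2 semitones over a third = diminished.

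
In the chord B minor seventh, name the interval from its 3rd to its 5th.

M3

Bmin7 (B minor seventh) is spelled B, D, F♯, A.
So we need the interval from D up to F♯.
D up to F♯ spans 3 letter names and 4 semitones — a major third.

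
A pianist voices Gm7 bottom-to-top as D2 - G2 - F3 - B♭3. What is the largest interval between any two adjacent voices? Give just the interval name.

minor 7th

Adjacent intervals: D2→G2 = perfect fourth; G2→F3 = minor seventh; F3→B♭3 = perfect fourth.
The largest is G2 to F3, a minor seventh (10 semitones).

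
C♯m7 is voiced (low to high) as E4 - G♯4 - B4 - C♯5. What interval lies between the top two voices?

Those voices are B4 and C♯5.
B up to C♯ spans 2 letter names and 2 semitones — a major second.

M2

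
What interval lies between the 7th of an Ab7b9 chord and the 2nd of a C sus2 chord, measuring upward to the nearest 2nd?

Ab7b9 has Gb as its 7th, and C sus2 has D as its 2nd.
5 letter names make it a fifth; at 8 semitones (a half step wider than perfect) the quality is augmented.

A5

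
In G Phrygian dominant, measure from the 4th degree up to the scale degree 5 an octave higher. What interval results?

G phrygian dominant: G Ab B C D Eb F.
So we need the interval from C up to D.
C up to D spans 9 letter names and 14 semitones — a major ninth.

major 9th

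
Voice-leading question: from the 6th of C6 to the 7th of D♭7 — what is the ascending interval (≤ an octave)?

diminished 3rd

C6 has A as its 6th, and D♭7 has C♭ as its 7th.
A up to C♭ is 2 semitones, a whole step narrower than a major third, so the interval is diminished.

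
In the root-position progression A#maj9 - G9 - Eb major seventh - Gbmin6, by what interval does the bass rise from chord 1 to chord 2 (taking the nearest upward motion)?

The roots are A# and G.
From A# to G: 9 semitones over a seventh = diminished.

diminished seventh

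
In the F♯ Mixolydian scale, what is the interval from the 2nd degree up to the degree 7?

minor sixth

Spelling the F♯ Mixolydian scale: F♯ G♯ A♯ B C♯ D♯ E.
That puts G♯ below E.
G♯ up to E is 8 semitones, a half step narrower than a major sixth, so the interval is minor.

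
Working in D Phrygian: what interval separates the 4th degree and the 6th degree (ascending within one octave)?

minor third

D phrygian: D Eb F G A Bb C.
4th degree = G; degree 6 = Bb.
From G to Bb: 3 semitones over a third = minor.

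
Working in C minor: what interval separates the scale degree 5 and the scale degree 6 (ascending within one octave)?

The scale runs C D Eb F G Ab Bb.
That puts G below Ab.
G up to Ab is 1 semitone, a half step narrower than a major second, so the interval is minor.

minor 2nd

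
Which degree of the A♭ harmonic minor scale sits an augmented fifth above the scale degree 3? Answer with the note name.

The scale is A♭ B♭ C♭ D♭ E♭ F♭ G.
The scale degree 3 is C♭; an augmented fifth above that is G — scale degree 7.

G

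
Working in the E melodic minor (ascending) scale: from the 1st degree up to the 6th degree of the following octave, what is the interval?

major thirteenth

The scale runs E F♯ G A B C♯ D♯.
1st degree = E; 6th degree (up an octave) = C♯.
E up to C♯ spans 13 letter names and 21 semitones — a major thirteenth.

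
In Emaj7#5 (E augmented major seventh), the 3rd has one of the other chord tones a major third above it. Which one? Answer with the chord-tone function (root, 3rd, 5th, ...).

The chord tones of Emaj7#5 are E-G#-B#-D#.
The 3rd is G#. A major third above G# is B#.
B# is the chord's 5th.

5th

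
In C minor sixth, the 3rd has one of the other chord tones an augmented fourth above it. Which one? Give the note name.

Spelling the chord: C Eb G A.
The 3rd is Eb. An augmented fourth above Eb is A.
A is the chord's 6th.

A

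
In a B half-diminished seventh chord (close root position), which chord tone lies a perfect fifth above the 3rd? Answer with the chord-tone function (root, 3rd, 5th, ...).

The chord tones of Bø7 (B half-diminished seventh) are B, D, F, A.
The 3rd is D. A perfect fifth above D is A.
A is the chord's 7th.

7th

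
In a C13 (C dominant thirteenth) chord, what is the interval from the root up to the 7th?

C13 is spelled C, E, G, Bb, D, A.
So we need the interval from C up to Bb.
C up to Bb is 10 semitones, a half step narrower than a major seventh, so the interval is minor.

minor 7th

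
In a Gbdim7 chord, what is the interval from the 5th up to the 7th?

minor 3rd

The chord tones of Gb°7 are Gb, Bbb, Dbb, Fbb.
The 5th is Dbb and the 7th is Fbb.
3 letter names make it a third; at 3 semitones (a half step narrower than major) the quality is minor.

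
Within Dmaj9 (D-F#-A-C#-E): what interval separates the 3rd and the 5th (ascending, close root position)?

The 3rd is F# and the 5th is A.
3 letter names make it a third; at 3 semitones (a half step narrower than major) the quality is minor.

minor 3rd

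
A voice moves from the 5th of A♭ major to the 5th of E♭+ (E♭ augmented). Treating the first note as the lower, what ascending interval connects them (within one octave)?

augmented 5th

The 5th of A♭ major is E♭; the 5th of E♭+ (E♭ augmented) is B.
5 letter names make it a fifth; at 8 semitones (a half step wider than perfect) the quality is augmented.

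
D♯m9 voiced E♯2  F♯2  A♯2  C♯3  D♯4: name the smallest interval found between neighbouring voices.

Adjacent intervals: E♯2→F♯2 = minor second; F♯2→A♯2 = major third; A♯2→C♯3 = minor third; C♯3→D♯4 = major ninth.
The smallest is E♯2 to F♯2, a minor second (1 semitone).

m2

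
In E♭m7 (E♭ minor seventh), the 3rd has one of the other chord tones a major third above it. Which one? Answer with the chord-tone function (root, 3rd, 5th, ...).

5th

E♭-7 is spelled E♭–G♭–B♭–D♭.
The 3rd is G♭. A major third above G♭ is B♭.
B♭ is the chord's 5th.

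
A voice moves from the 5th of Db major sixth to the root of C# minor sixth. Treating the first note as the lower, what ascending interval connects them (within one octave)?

The 5th of Db major sixth is Ab; the root of C# minor sixth is C#.
Ab up to C# is 5 semitones, a half step wider than a major third, so the interval is augmented.

augmented third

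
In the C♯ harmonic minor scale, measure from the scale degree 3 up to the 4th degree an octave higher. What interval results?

C♯ harmonic minor: C♯ D♯ E F♯ G♯ A B♯.
The scale degree 3 is E and the 4th scale degree (up an octave) is F♯.
From E to F♯ is 14 semitones, exactly the major ninth.

major 9th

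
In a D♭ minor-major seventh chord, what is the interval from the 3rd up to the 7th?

D♭mM7 (D♭ minor-major seventh): D♭, F♭, A♭, C.
So we need the interval from F♭ up to C.
5 letter names make it a fifth; at 8 semitones (a half step wider than perfect) the quality is augmented.

augmented fifth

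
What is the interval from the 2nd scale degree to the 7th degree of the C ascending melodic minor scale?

major 6th

Spelling the C ascending melodic minor scale: C D Eb F G A B.
That puts D below B.
Counting 6 letters and 9 half steps from D gives a major sixth.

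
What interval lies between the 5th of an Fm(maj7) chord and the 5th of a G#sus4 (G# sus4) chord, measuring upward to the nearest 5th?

Fm(maj7) has C as its 5th, and G#sus4 (G# sus4) has D# as its 5th.
C up to D# is 3 semitones, a half step wider than a major second, so the interval is augmented.

augmented second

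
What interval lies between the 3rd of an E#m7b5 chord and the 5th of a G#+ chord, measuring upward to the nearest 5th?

The 3rd of E#m7b5 is G#; the 5th of G#+ is D##.
5 letter names make it a fifth; at 8 semitones (a half step wider than perfect) the quality is augmented.

augmented fifth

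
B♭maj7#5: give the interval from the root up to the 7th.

major seventh

The chord tones of B♭maj7#5 are B♭, D, F♯, A.
That puts B♭ below A.
Counting 7 letters and 11 half steps from B♭ gives a major seventh.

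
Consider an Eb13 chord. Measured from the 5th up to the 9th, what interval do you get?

P5

Eb dominant thirteenth is spelled Eb–G–Bb–Db–F–C.
The 5th is Bb and the 9th is F.
From Bb to F is 7 semitones, exactly the perfect fifth.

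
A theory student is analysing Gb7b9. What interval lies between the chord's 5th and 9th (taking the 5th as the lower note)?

diminished fifth

Gb dominant seventh flat nine is spelled Gb–Bb–Db–Fb–Abb.
The 5th is Db and the 9th is Abb.
From Db to Abb: 6 semitones over a fifth = diminished.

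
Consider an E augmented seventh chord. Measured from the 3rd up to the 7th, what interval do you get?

diminished fifth

Eaug7 is spelled E-G#-B#-D.
So we need the interval from G# up to D.
5 letter names make it a fifth; at 6 semitones (a half step narrower than perfect) the quality is diminished.
That tritone between 3rd and 7th is what gives the dominant seventh its pull toward resolution.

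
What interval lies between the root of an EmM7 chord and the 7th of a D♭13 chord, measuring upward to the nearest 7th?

EmM7 has E as its root, and D♭13 has C♭ as its 7th.
E up to C♭ is 7 semitones, a whole step narrower than a major sixth, so the interval is diminished.

diminished sixth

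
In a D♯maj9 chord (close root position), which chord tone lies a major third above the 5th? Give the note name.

C##

D♯maj9 (D♯ major ninth) is spelled D♯-F𝄪-A♯-C𝄪-E♯.
The 5th is A♯. A major third above A♯ is C𝄪.
C𝄪 is the chord's 7th.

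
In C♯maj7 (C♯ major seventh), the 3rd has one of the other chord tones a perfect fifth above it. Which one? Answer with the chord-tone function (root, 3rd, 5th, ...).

7th

Spelling the chord: C♯ E♯ G♯ B♯.
The 3rd is E♯. A perfect fifth above E♯ is B♯.
B♯ is the chord's 7th.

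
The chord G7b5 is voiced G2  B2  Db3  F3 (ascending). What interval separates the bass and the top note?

The outer voices are G2 and F3.
From G to F: 10 semitones over a seventh = minor.

m7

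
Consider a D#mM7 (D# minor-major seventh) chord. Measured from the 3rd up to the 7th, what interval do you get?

augmented 5th

D#m(maj7) (D# minor-major seventh) is spelled D#-F#-A#-C##.
3rd = F#; 7th = C##.
From F# to C##: 8 semitones over a fifth = augmented.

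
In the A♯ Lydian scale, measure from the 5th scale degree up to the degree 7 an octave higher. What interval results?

M10

Spelling the A♯ Lydian scale: A♯ B♯ C𝄪 D𝄪 E♯ F𝄪 G𝄪.
The 5th scale degree is E♯ and the scale degree 7 (up an octave) is G𝄪.
E♯ up to G𝄪 spans 10 letter names and 16 semitones — a major tenth.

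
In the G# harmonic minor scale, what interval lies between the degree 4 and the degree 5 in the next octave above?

G# harmonic minor: G# A# B C# D# E F##.
The degree 4 is C# and the 5th degree (up an octave) is D#.
From C# to D# is 14 semitones, exactly the major ninth.

major ninth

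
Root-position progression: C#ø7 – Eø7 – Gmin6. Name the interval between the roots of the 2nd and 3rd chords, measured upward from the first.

minor 3rd

The roots are E and G.
From E to G: 3 semitones over a third = minor.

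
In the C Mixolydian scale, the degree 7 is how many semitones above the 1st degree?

10

The scale is C D E F G A B♭.
C up to B♭ is a minor seventh — 10 semitones.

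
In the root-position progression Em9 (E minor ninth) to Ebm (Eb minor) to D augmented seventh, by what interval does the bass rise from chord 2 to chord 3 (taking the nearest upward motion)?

M7

The roots are Eb and D.
Counting 7 letters and 11 half steps from Eb gives a major seventh.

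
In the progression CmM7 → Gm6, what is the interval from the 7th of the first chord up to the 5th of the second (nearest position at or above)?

CmM7 has B as its 7th, and Gm6 has D as its 5th.
B up to D is 3 semitones, a half step narrower than a major third, so the interval is minor.

minor third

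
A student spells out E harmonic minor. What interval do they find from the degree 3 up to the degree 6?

Spelling E harmonic minor: E F# G A B C D#.
That puts G below C.
From G to C is 5 semitones, exactly the perfect fourth.

perfect 4th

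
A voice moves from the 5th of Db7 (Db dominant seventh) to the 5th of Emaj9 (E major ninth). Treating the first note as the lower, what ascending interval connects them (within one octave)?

Db7 (Db dominant seventh) has Ab as its 5th, and Emaj9 (E major ninth) has B as its 5th.
2 letter names make it a second; at 3 semitones (a half step wider than major) the quality is augmented.

augmented 2nd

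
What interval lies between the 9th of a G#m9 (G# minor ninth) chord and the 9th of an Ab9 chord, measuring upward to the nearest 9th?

The 9th of G#m9 (G# minor ninth) is A#; the 9th of Ab9 is Bb.
From A# to Bb: 0 semitones over a second = diminished.

d2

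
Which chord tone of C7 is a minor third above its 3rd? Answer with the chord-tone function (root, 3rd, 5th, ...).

5th

C7: C–E–G–Bb.
The 3rd is E. A minor third above E is G.
G is the chord's 5th.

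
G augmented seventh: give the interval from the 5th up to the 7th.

G7#5: G, B, D♯, F.
So we need the interval from D♯ up to F.
From D♯ to F: 2 semitones over a third = diminished.

diminished 3rd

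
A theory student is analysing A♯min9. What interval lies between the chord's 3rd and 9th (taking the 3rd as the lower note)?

major 7th

A♯min9: A♯-C♯-E♯-G♯-B♯.
The 3rd is C♯ and the 9th is B♯.
From C♯ to B♯ is 11 semitones, exactly the major seventh.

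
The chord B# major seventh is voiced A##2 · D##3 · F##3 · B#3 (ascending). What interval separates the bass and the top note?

minor 9th

The outer voices are A##2 and B#3.
From A## to B#: 13 semitones over a ninth = minor.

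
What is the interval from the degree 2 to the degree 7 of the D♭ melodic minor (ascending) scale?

major sixth

Spelling the D♭ melodic minor (ascending) scale: D♭ E♭ F♭ G♭ A♭ B♭ C.
The degree 2 is E♭ and the 7th scale degree is C.
Counting 6 letters and 9 half steps from E♭ gives a major sixth.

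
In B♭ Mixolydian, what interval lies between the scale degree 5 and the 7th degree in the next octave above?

The scale runs B♭ C D E♭ F G A♭.
Scale degree 5 = F; 7th scale degree (up an octave) = A♭.
10 letter names make it a tenth; at 15 semitones (a half step narrower than major) the quality is minor.

minor 10th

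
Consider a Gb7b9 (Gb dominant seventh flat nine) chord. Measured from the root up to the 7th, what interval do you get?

minor seventh

Gb7b9 (Gb dominant seventh flat nine): Gb-Bb-Db-Fb-Abb.
That puts Gb below Fb.
7 letter names make it a seventh; at 10 semitones (a half step narrower than major) the quality is minor.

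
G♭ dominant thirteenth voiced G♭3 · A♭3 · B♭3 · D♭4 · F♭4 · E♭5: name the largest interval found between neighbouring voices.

Adjacent intervals: G♭3→A♭3 = major second; A♭3→B♭3 = major second; B♭3→D♭4 = minor third; D♭4→F♭4 = minor third; F♭4→E♭5 = major seventh.
The largest is F♭4 to E♭5, a major seventh (11 semitones).

major seventh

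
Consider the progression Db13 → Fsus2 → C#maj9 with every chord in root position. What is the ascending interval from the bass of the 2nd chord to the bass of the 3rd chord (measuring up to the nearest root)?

augmented fifth

The roots are F and C#.
F up to C# is 8 semitones, a half step wider than a perfect fifth, so the interval is augmented.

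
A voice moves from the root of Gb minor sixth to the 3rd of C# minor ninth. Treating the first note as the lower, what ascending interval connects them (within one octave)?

Gb minor sixth has Gb as its root, and C# minor ninth has E as its 3rd.
6 letter names make it a sixth; at 10 semitones (a half step wider than major) the quality is augmented.

augmented 6th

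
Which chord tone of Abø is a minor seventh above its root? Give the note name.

Gb

The chord tones of Abm7b5 are Ab, Cb, Ebb, Gb.
The root is Ab. A minor seventh above Ab is Gb.
Gb is the chord's 7th.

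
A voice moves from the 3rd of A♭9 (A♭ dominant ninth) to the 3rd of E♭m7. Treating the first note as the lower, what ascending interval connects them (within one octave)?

diminished fifth

A♭9 (A♭ dominant ninth) has C as its 3rd, and E♭m7 has G♭ as its 3rd.
5 letter names make it a fifth; at 6 semitones (a half step narrower than perfect) the quality is diminished.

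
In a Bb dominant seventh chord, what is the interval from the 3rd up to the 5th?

m3

Spelling the chord: Bb D F Ab.
3rd = D; 5th = F.
From D to F: 3 semitones over a third = minor.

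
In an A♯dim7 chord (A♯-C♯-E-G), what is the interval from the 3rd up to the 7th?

diminished fifth

The 3rd is C♯ and the 7th is G.
C♯ up to G is 6 semitones, a half step narrower than a perfect fifth, so the interval is diminished.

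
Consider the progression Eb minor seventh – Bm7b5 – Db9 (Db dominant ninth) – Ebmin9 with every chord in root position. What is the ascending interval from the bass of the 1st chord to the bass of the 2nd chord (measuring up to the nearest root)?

augmented fifth

The roots are Eb and B.
Eb up to B is 8 semitones, a half step wider than a perfect fifth, so the interval is augmented.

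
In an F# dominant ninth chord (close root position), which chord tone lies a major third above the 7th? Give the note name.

F#9: F#-A#-C#-E-G#.
The 7th is E. A major third above E is G#.
G# is the chord's 9th.

G#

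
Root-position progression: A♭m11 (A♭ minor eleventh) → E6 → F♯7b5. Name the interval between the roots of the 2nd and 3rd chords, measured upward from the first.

major second

The roots are E and F♯.
Counting 2 letters and 2 half steps from E gives a major second.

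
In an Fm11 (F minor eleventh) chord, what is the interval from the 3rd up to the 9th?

major seventh

The chord tones of Fm11 are F–A♭–C–E♭–G–B♭.
3rd = A♭; 9th = G.
From A♭ to G is 11 semitones, exactly the major seventh.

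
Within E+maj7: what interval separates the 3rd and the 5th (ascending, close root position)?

The chord tones of E+maj7 are E G♯ B♯ D♯.
So we need the interval from G♯ up to B♯.
From G♯ to B♯ is 4 semitones, exactly the major third.

major third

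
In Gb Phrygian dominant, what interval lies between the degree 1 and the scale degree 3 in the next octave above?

Spelling Gb Phrygian dominant: Gb Abb Bb Cb Db Ebb Fb.
Degree 1 = Gb; 3rd scale degree (up an octave) = Bb.
Counting 10 letters and 16 half steps from Gb gives a major tenth.

major 10th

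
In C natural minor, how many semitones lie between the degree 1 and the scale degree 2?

The scale is C D Eb F G Ab Bb.
C up to D is a major second — 2 semitones.

2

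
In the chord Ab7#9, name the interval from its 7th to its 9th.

A3

The chord tones of Ab7#9 (Ab dominant seventh sharp nine) are Ab, C, Eb, Gb, B.
That puts Gb below B.
3 letter names make it a third; at 5 semitones (a half step wider than major) the quality is augmented.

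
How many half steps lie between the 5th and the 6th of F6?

Spelling the chord: F–A–C–D.
C to D is a major second: 2 semitones.

2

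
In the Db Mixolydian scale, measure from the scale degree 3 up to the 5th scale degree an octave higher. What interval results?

Db mixolydian: Db Eb F Gb Ab Bb Cb.
That puts F below Ab.
10 letter names make it a tenth; at 15 semitones (a half step narrower than major) the quality is minor.

minor tenth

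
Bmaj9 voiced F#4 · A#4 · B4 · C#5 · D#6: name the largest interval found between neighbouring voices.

Adjacent intervals: F#4→A#4 = major third; A#4→B4 = minor second; B4→C#5 = major second; C#5→D#6 = major ninth.
The largest is C#5 to D#6, a major ninth (14 semitones).

major ninth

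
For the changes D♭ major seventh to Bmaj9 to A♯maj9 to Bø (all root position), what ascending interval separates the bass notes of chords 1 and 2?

The roots are D♭ and B.
From D♭ to B: 10 semitones over a sixth = augmented.

augmented sixth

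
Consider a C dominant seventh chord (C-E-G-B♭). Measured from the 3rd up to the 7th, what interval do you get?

diminished fifth

The 3rd is E and the 7th is B♭.
From E to B♭: 6 semitones over a fifth = diminished.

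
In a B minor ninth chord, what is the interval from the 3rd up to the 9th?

Spelling the chord: B, D, F#, A, C#.
So we need the interval from D up to C#.
D up to C# spans 7 letter names and 11 semitones — a major seventh.

major seventh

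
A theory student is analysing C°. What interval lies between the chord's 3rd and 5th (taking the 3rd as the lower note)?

The chord tones of C° (C diminished) are C, Eb, Gb.
So we need the interval from Eb up to Gb.
Eb up to Gb is 3 semitones, a half step narrower than a major third, so the interval is minor.

minor 3rd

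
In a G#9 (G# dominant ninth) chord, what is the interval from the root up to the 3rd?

G# dominant ninth is spelled G# B# D# F# A#.
That puts G# below B#.
Counting 3 letters and 4 half steps from G# gives a major third.

major 3rd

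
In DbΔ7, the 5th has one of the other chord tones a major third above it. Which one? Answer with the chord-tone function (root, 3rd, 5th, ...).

The chord tones of Dbmaj7 are Db–F–Ab–C.
The 5th is Ab. A major third above Ab is C.
C is the chord's 7th.

7th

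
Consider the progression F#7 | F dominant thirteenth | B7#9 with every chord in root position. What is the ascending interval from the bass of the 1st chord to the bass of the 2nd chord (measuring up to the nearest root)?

d8

The roots are F# and F.
8 letter names make it an octave; at 11 semitones (a half step narrower than perfect) the quality is diminished.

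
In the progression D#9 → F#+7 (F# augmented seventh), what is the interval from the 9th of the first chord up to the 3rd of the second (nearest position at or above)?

perfect fourth

D#9 has E# as its 9th, and F#+7 (F# augmented seventh) has A# as its 3rd.
From E# to A# is 5 semitones, exactly the perfect fourth.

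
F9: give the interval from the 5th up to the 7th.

Spelling the chord: F–A–C–E♭–G.
So we need the interval from C up to E♭.
C up to E♭ is 3 semitones, a half step narrower than a major third, so the interval is minor.

m3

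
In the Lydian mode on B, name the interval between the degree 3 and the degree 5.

The scale runs B C# D# E# F# G# A#.
Degree 3 = D#; 5th degree = F#.
3 letter names make it a third; at 3 semitones (a half step narrower than major) the quality is minor.

minor third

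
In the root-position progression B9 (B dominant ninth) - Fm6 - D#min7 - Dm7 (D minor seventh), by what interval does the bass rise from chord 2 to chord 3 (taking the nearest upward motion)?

augmented sixth

The roots are F and D#.
From F to D#: 10 semitones over a sixth = augmented.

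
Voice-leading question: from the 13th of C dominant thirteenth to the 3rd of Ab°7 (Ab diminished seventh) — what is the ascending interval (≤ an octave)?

The 13th of C dominant thirteenth is A; the 3rd of Ab°7 (Ab diminished seventh) is Cb.
A up to Cb is 2 semitones, a whole step narrower than a major third, so the interval is diminished.

d3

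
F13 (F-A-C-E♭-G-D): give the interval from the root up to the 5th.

P5

So we need the interval from F up to C.
From F to C is 7 semitones, exactly the perfect fifth.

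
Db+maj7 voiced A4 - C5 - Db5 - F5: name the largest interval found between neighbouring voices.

major third

Adjacent intervals: A4→C5 = minor third; C5→Db5 = minor second; Db5→F5 = major third.
The largest is Db5 to F5, a major third (4 semitones).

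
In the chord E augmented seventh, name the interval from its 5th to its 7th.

diminished third

E augmented seventh: E, G#, B#, D.
The 5th is B# and the 7th is D.
B# up to D is 2 semitones, a whole step narrower than a major third, so the interval is diminished.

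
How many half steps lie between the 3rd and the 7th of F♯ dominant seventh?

6

F♯7 (F♯ dominant seventh): F♯-A♯-C♯-E.
A♯ to E is a diminished fifth: 6 semitones.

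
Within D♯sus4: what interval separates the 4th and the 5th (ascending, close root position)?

major 2nd

The chord tones of D♯sus4 are D♯-G♯-A♯.
4th = G♯; 5th = A♯.
Counting 2 letters and 2 half steps from G♯ gives a major second.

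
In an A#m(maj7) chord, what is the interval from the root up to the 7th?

A#m(maj7) (A# minor-major seventh): A#-C#-E#-G##.
The root is A# and the 7th is G##.
A# up to G## spans 7 letter names and 11 semitones — a major seventh.

major seventh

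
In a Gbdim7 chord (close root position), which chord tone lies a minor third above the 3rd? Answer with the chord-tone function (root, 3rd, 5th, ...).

5th

Gb diminished seventh is spelled Gb–Bbb–Dbb–Fbb.
The 3rd is Bbb. A minor third above Bbb is Dbb.
Dbb is the chord's 5th.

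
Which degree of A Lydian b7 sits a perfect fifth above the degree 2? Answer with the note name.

F#

The scale is A B C# D# E F# G.
The degree 2 is B; a perfect fifth above that is F# — scale degree 6.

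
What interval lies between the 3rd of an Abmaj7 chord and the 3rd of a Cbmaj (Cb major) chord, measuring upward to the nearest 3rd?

m3

Abmaj7 has C as its 3rd, and Cbmaj (Cb major) has Eb as its 3rd.
C up to Eb is 3 semitones, a half step narrower than a major third, so the interval is minor.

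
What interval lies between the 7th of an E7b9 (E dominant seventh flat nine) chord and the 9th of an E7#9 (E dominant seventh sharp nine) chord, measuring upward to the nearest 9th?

augmented 3rd

E7b9 (E dominant seventh flat nine) has D as its 7th, and E7#9 (E dominant seventh sharp nine) has F𝄪 as its 9th.
From D to F𝄪: 5 semitones over a third = augmented.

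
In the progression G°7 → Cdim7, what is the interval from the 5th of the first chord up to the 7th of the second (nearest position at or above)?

minor sixth

The 5th of G°7 is Db; the 7th of Cdim7 is Bbb.
From Db to Bbb: 8 semitones over a sixth = minor.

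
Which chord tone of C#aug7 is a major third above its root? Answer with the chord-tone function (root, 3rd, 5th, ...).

3rd

C#aug7: C# E# G## B.
The root is C#. A major third above C# is E#.
E# is the chord's 3rd.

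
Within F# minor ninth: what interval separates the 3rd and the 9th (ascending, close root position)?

F#m9: F#, A, C#, E, G#.
That puts A below G#.
Counting 7 letters and 11 half steps from A gives a major seventh.

major 7th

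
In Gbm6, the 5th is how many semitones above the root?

7

Gbmin6 (Gb minor sixth): Gb-Bbb-Db-Eb.
Gb to Db is a perfect fifth: 7 semitones.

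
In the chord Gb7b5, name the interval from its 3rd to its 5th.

Gb dominant seventh flat five: Gb Bb Dbb Fb.
That puts Bb below Dbb.
3 letter names make it a third; at 2 semitones (a whole step narrower than major) the quality is diminished.

d3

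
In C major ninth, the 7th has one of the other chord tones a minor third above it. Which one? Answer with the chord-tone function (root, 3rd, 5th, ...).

9th

Cmaj9 (C major ninth): C–E–G–B–D.
The 7th is B. A minor third above B is D.
D is the chord's 9th.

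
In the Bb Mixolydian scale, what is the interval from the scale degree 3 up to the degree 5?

minor third

Spelling the Bb Mixolydian scale: Bb C D Eb F G Ab.
That puts D below F.
3 letter names make it a third; at 3 semitones (a half step narrower than major) the quality is minor.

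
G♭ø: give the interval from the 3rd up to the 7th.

G♭m7b5 is spelled G♭ B𝄫 D𝄫 F♭.
So we need the interval from B𝄫 up to F♭.
From B𝄫 to F♭ is 7 semitones, exactly the perfect fifth.

perfect fifth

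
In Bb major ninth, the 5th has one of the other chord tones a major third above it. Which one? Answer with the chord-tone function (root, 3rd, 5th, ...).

Bbmaj9 is spelled Bb–D–F–A–C.
The 5th is F. A major third above F is A.
A is the chord's 7th.

7th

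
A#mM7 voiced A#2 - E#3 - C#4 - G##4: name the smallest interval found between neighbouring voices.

perfect fifth

Adjacent intervals: A#2→E#3 = perfect fifth; E#3→C#4 = minor sixth; C#4→G##4 = augmented fifth.
The smallest is A#2 to E#3, a perfect fifth (7 semitones).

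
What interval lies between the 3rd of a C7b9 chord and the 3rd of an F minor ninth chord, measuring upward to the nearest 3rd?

C7b9 has E as its 3rd, and F minor ninth has A♭ as its 3rd.
4 letter names make it a fourth; at 4 semitones (a half step narrower than perfect) the quality is diminished.

diminished 4th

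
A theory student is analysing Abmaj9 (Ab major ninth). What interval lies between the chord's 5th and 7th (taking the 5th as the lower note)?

The chord tones of Abmaj9 are Ab–C–Eb–G–Bb.
So we need the interval from Eb up to G.
Counting 3 letters and 4 half steps from Eb gives a major third.

major third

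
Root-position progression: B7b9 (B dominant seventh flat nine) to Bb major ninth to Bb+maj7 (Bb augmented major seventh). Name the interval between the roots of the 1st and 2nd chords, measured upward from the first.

The roots are B and Bb.
From B to Bb: 11 semitones over an octave = diminished.

diminished octave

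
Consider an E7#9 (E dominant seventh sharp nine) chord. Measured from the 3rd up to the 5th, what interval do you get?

minor third

Spelling the chord: E–G#–B–D–F##.
3rd = G#; 5th = B.
3 letter names make it a third; at 3 semitones (a half step narrower than major) the quality is minor.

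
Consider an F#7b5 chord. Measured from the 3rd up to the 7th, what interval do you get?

Spelling the chord: F#, A#, C, E.
That puts A# below E.
5 letter names make it a fifth; at 6 semitones (a half step narrower than perfect) the quality is diminished.
This 3–7 tritone is the characteristic tension at the heart of the dominant sound.

diminished 5th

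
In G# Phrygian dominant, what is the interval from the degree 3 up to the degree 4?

Spelling G# Phrygian dominant: G# A B# C# D# E F#.
The degree 3 is B# and the 4th scale degree is C#.
2 letter names make it a second; at 1 semitone (a half step narrower than major) the quality is minor.

minor second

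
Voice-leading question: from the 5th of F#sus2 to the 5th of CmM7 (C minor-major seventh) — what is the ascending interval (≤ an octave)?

diminished 5th

The 5th of F#sus2 is C#; the 5th of CmM7 (C minor-major seventh) is G.
C# up to G is 6 semitones, a half step narrower than a perfect fifth, so the interval is diminished.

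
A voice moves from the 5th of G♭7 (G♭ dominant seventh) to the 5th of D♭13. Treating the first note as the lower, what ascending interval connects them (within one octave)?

perfect fifth

G♭7 (G♭ dominant seventh) has D♭ as its 5th, and D♭13 has A♭ as its 5th.
From D♭ to A♭ is 7 semitones, exactly the perfect fifth.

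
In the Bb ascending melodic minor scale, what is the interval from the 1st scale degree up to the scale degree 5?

perfect fifth

The scale runs Bb C Db Eb F G A.
That puts Bb below F.
From Bb to F is 7 semitones, exactly the perfect fifth.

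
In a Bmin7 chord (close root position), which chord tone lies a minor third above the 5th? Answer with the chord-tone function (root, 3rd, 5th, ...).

B minor seventh is spelled B–D–F#–A.
The 5th is F#. A minor third above F# is A.
A is the chord's 7th.

7th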